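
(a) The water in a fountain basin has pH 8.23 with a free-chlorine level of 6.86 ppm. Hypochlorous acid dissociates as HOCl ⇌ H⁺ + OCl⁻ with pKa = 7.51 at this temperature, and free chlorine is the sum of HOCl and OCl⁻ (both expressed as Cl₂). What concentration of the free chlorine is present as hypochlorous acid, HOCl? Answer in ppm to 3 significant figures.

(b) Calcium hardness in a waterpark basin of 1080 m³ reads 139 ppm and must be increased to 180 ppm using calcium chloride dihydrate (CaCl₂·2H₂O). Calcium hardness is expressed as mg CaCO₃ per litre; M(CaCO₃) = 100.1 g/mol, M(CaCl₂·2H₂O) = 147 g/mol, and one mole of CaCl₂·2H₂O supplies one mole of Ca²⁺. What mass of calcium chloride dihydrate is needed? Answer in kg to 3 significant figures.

(a) 1.10 ppm; (b) 65.0 kg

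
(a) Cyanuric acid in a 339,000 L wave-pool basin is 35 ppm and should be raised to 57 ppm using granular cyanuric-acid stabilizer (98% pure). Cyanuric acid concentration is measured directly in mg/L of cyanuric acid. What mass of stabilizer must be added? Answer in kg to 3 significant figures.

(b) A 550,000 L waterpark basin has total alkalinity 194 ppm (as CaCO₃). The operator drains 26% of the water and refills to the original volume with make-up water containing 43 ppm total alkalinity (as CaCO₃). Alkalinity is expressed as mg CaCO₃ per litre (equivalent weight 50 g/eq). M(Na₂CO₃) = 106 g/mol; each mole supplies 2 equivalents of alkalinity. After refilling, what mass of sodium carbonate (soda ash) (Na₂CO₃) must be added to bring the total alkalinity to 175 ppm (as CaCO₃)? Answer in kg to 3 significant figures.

(a) 7.61 kg; (b) 11.8 kg

(a) CYA to add: (57 − 35) = 22 mg/L × 339,000 L = 7458 g cyanuric acid.
(a) At 98% purity: 7458 / 0.98 = 7610 g product.

(b) After draining 26% and refilling: 194 × 0.74 + 43 × 0.26 = 154.74 ppm.
(b) Deficit to target: 175 − 154.74 = 20.26 mg/L.
(b) As CaCO₃: 20.26 mg/L × 550,000 L = 11,140 g; ÷ 50 g/eq ÷ 2 = 111.4 mol Na₂CO₃.
(b) Mass: 111.4 × 106 = 11,810 g.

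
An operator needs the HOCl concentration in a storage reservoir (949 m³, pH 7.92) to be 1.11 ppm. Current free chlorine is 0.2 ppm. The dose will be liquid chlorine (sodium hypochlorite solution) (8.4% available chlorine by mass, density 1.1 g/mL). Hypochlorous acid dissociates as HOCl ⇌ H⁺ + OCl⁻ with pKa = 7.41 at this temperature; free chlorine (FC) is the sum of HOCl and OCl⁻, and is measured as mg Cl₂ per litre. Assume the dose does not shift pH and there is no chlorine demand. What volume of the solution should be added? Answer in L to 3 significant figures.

46.2 L

Volume: 949 m³ = 949,000 L.
[OCl⁻]/[HOCl] = 10^(pH − pKa) = 10^(7.92 − 7.41) = 3.236; fraction as HOCl = 1/(1 + 3.236) = 0.2361.
Free chlorine required for 1.11 ppm HOCl: 1.11 / 0.2361 = 4.702 ppm.
FC to add: 4.702 − 0.2 = 4.502 mg/L as Cl₂.
Cl₂ equivalent: 4.502 mg/L × 949,000 L = 4272 g.
Product at 8.4% available Cl: 4272 / 0.084 = 50,860 g.
Volume: 50,860 g ÷ 1.1 g/mL = 46,240 mL.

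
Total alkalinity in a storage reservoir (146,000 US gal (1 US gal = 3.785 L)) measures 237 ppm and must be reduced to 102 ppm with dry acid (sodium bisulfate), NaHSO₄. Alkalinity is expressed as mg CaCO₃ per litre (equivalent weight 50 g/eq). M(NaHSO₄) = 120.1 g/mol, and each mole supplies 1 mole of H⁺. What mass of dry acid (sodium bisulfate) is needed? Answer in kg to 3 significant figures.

Volume: 146,000 US gal × 3.785 L/gal = 552,610 L.
Alkalinity to neutralize: (237 − 102) = 135 mg/L as CaCO₃ × 552,610 L = 74,600 g as CaCO₃.
Equivalents of H⁺ required: 74,600 ÷ 50 g/eq = 1492 eq = 1492 mol NaHSO₄.
Mass of NaHSO₄: 1492 × 120.1 = 179,200 g.

179 kg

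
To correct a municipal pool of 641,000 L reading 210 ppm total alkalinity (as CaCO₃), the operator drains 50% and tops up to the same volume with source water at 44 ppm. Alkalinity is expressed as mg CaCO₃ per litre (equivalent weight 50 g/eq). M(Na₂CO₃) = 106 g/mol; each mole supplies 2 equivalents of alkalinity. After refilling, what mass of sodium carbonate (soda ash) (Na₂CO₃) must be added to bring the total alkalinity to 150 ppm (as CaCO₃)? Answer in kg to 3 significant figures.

15.6 kg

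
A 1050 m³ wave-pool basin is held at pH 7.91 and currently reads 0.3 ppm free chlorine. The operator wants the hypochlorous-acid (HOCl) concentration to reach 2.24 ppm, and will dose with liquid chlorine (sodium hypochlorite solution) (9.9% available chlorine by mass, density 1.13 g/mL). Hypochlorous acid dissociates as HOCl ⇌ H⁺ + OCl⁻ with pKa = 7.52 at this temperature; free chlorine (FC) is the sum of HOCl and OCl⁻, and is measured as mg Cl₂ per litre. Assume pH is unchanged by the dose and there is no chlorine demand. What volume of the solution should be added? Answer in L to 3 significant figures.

69.8 L

Volume: 1050 m³ = 1,050,000 L.
[OCl⁻]/[HOCl] = 10^(pH − pKa) = 10^(7.91 − 7.52) = 2.455; fraction as HOCl = 1/(1 + 2.455) = 0.2895.
Free chlorine required for 2.24 ppm HOCl: 2.24 / 0.2895 = 7.739 ppm.
FC to add: 7.739 − 0.3 = 7.439 mg/L as Cl₂.
Cl₂ equivalent: 7.439 mg/L × 1,050,000 L = 7810 g.
Product at 9.9% available Cl: 7810 / 0.099 = 78,890 g.
Volume: 78,890 g ÷ 1.13 g/mL = 69,820 mL.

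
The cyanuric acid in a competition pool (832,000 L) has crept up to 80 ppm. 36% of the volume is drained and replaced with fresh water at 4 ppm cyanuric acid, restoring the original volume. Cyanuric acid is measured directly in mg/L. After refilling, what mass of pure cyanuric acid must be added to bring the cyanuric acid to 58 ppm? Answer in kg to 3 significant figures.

4.46 kg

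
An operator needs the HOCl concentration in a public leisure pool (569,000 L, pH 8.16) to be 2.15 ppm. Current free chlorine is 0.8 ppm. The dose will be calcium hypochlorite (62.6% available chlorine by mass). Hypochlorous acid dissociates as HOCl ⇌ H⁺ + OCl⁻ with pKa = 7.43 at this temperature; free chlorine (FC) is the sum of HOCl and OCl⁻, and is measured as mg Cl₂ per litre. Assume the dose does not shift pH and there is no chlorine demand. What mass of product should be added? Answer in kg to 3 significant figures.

[OCl⁻]/[HOCl] = 10^(pH − pKa) = 10^(8.16 − 7.43) = 5.37; fraction as HOCl = 1/(1 + 5.37) = 0.157.
Free chlorine required for 2.15 ppm HOCl: 2.15 / 0.157 = 13.7 ppm.
FC to add: 13.7 − 0.8 = 12.9 mg/L as Cl₂.
Cl₂ equivalent: 12.9 mg/L × 569,000 L = 7338 g.
Product at 62.6% available Cl: 7338 / 0.626 = 11,720 g.

11.7 kg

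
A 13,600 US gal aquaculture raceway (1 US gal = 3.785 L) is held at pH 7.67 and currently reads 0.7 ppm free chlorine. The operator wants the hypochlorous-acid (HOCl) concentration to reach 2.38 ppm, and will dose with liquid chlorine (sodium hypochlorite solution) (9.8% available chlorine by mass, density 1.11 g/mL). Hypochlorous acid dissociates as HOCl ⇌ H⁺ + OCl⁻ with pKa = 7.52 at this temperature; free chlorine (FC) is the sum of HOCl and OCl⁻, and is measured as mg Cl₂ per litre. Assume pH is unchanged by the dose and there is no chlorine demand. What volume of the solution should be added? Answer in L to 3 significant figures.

Volume: 13,600 US gal × 3.785 L/gal = 51,476 L.
[OCl⁻]/[HOCl] = 10^(pH − pKa) = 10^(7.67 − 7.52) = 1.413; fraction as HOCl = 1/(1 + 1.413) = 0.4145.
Free chlorine required for 2.38 ppm HOCl: 2.38 / 0.4145 = 5.742 ppm.
FC to add: 5.742 − 0.7 = 5.042 mg/L as Cl₂.
Cl₂ equivalent: 5.042 mg/L × 51,476 L = 259.5 g.
Product at 9.8% available Cl: 259.5 / 0.098 = 2648 g.
Volume: 2648 g ÷ 1.11 g/mL = 2386 mL.

2.39 L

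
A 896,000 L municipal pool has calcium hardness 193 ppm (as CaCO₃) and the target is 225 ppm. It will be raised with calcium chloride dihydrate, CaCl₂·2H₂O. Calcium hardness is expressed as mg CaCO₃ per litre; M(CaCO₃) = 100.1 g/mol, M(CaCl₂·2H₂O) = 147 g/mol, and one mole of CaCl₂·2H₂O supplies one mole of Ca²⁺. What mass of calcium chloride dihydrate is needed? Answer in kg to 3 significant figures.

Hardness to add: (225 − 193) = 32 mg/L as CaCO₃ × 896,000 L = 28,670 g as CaCO₃.
Moles of Ca²⁺ (1 mol Ca²⁺ ≡ 1 mol CaCO₃): 28,670 / 100.1 g/mol = 286.4 mol.
Mass of CaCl₂·2H₂O: 286.4 × 147 = 42,110 g.

42.1 kg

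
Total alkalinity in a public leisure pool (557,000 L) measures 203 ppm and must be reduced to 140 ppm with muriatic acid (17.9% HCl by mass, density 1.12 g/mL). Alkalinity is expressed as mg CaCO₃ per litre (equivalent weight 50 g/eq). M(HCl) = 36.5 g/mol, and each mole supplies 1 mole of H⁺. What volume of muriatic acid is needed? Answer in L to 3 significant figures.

128 L

Alkalinity to neutralize: (203 − 140) = 63 mg/L as CaCO₃ × 557,000 L = 35,090 g as CaCO₃.
Equivalents of H⁺ required: 35,090 ÷ 50 g/eq = 701.8 eq = 701.8 mol HCl.
Mass of HCl: 701.8 × 36.5 = 25,620 g.
Mass of 17.9% solution: 25,620 / 0.179 = 143,100 g.
Volume: 143,100 g ÷ 1.12 g/mL = 127,800 mL.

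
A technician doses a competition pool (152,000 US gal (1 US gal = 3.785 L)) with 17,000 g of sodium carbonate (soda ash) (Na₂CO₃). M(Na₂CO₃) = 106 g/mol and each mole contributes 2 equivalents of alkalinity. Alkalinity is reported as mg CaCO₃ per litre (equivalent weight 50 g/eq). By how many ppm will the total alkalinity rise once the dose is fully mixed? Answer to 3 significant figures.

Volume: 152,000 US gal × 3.785 L/gal = 575,320 L.
Moles of Na₂CO₃: 17,000 g ÷ 106 g/mol = 160.4 mol → 320.8 eq of alkalinity.
As CaCO₃: 320.8 eq × 50 g/eq = 16,040 g.
Rise: 16,040 g / 575,320 L × 1000 = 27.88 mg/L.

27.9 ppm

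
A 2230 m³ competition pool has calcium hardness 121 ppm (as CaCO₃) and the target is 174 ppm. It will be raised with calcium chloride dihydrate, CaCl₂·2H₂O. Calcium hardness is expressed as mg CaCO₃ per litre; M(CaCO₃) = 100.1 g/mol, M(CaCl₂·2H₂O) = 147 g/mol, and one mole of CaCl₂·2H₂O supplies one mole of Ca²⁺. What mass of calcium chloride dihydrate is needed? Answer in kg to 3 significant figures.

Volume: 2230 m³ = 2,230,000 L.
Hardness to add: (174 − 121) = 53 mg/L as CaCO₃ × 2,230,000 L = 118,200 g as CaCO₃.
Moles of Ca²⁺ (1 mol Ca²⁺ ≡ 1 mol CaCO₃): 118,200 / 100.1 g/mol = 1181 mol.
Mass of CaCl₂·2H₂O: 1181 × 147 = 173,600 g.

174 kg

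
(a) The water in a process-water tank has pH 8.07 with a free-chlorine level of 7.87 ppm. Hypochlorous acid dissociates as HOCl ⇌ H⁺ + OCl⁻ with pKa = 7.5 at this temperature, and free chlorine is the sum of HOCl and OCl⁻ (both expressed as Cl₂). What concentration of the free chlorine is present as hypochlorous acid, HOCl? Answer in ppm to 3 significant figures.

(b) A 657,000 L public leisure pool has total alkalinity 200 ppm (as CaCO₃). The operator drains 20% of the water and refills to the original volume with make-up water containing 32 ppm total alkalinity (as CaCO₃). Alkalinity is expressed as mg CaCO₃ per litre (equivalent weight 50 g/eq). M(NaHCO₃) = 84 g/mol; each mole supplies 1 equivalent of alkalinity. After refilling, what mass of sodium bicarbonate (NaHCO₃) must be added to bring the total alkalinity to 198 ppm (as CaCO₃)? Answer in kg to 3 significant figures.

(a) 1.67 ppm; (b) 34.9 kg

(a) [OCl⁻]/[HOCl] = 10^(pH − pKa) = 10^(8.07 − 7.5) = 10^0.57 = 3.715.
(a) Fraction as HOCl = 1 / (1 + 3.715) = 0.2121.
(a) HOCl = 0.2121 × 7.87 ppm = 1.669 ppm.

(b) After draining 20% and refilling: 200 × 0.80 + 32 × 0.20 = 166.4 ppm.
(b) Deficit to target: 198 − 166.4 = 31.6 mg/L.
(b) As CaCO₃: 31.6 mg/L × 657,000 L = 20,760 g; ÷ 50 g/eq ÷ 1 = 415.2 mol NaHCO₃.
(b) Mass: 415.2 × 84 = 34,880 g.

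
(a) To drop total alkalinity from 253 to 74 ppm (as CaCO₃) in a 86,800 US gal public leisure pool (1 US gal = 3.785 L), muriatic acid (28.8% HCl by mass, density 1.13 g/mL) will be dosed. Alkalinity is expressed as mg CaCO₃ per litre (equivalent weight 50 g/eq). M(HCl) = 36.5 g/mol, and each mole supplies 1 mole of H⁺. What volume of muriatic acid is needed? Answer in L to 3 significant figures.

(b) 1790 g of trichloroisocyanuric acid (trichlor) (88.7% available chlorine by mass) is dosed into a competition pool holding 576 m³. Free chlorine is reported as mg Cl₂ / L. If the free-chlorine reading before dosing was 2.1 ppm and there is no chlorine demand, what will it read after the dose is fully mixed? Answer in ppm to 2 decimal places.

(a) Volume: 86,800 US gal × 3.785 L/gal = 328,538 L.
(a) Alkalinity to neutralize: (253 − 74) = 179 mg/L as CaCO₃ × 328,538 L = 58,810 g as CaCO₃.
(a) Equivalents of H⁺ required: 58,810 ÷ 50 g/eq = 1176 eq = 1176 mol HCl.
(a) Mass of HCl: 1176 × 36.5 = 42,930 g.
(a) Mass of 28.8% solution: 42,930 / 0.288 = 149,100 g.
(a) Volume: 149,100 g ÷ 1.13 g/mL = 131,900 mL.

(b) Volume: 576 m³ = 576,000 L.
(b) Available chlorine delivered: 1790 g × 0.887 = 1588 g as Cl₂.
(b) Concentration rise: 1588 g / 576,000 L = 2.756 mg/L = 2.76 ppm.
(b) Final FC: 2.1 + 2.76 = 4.86 ppm.

(a) 132 L; (b) 4.86 ppm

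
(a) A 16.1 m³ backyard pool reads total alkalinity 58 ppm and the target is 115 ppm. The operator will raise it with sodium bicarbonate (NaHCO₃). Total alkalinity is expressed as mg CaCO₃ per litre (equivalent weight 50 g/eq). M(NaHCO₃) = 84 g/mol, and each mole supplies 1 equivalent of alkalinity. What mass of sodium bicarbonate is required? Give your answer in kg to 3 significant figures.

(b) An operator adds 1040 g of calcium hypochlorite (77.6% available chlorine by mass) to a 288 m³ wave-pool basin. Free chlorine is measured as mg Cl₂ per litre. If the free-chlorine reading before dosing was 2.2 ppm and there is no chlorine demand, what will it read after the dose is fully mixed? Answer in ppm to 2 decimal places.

(a) 1.54 kg; (b) 5.00 ppm

(a) Volume: 16.1 m³ = 16,100 L.
(a) Alkalinity to add: (115 − 58) = 57 mg/L as CaCO₃ × 16,100 L = 917.7 g as CaCO₃.
(a) Equivalents: 917.7 g ÷ 50 g/eq = 18.35 eq.
(a) NaHCO₃ supplies 1 eq per mole → 18.35 mol.
(a) Mass: 18.35 mol × 84 g/mol = 1542 g.

(b) Volume: 288 m³ = 288,000 L.
(b) Available chlorine delivered: 1040 g × 0.776 = 807 g as Cl₂.
(b) Concentration rise: 807 g / 288,000 L = 2.802 mg/L = 2.80 ppm.
(b) Final FC: 2.2 + 2.80 = 5.00 ppm.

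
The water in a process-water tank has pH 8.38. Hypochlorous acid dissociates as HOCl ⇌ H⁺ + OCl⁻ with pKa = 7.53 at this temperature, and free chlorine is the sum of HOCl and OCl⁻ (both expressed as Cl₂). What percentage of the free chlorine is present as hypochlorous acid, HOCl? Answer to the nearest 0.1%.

12.4%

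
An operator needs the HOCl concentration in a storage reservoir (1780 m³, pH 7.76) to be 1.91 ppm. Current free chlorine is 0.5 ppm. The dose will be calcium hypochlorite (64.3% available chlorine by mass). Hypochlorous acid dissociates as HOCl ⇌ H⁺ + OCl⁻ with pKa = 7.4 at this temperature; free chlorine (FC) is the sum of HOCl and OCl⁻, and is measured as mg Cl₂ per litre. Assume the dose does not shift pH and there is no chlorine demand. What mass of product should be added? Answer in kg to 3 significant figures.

16.0 kg

Volume: 1780 m³ = 1,780,000 L.
[OCl⁻]/[HOCl] = 10^(pH − pKa) = 10^(7.76 − 7.4) = 2.291; fraction as HOCl = 1/(1 + 2.291) = 0.3039.
Free chlorine required for 1.91 ppm HOCl: 1.91 / 0.3039 = 6.286 ppm.
FC to add: 6.286 − 0.5 = 5.786 mg/L as Cl₂.
Cl₂ equivalent: 5.786 mg/L × 1,780,000 L = 10,300 g.
Product at 64.3% available Cl: 10,300 / 0.643 = 16,020 g.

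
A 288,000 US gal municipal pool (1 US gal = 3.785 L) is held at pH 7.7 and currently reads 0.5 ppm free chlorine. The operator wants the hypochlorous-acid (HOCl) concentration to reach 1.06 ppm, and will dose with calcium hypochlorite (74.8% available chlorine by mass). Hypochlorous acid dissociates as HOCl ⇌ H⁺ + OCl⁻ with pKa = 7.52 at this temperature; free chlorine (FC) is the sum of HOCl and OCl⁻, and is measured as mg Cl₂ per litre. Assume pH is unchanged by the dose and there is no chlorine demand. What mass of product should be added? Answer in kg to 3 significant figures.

Volume: 288,000 US gal × 3.785 L/gal = 1,090,080 L.
[OCl⁻]/[HOCl] = 10^(pH − pKa) = 10^(7.7 − 7.52) = 1.514; fraction as HOCl = 1/(1 + 1.514) = 0.3978.
Free chlorine required for 1.06 ppm HOCl: 1.06 / 0.3978 = 2.664 ppm.
FC to add: 2.664 − 0.5 = 2.164 mg/L as Cl₂.
Cl₂ equivalent: 2.164 mg/L × 1,090,080 L = 2359 g.
Product at 74.8% available Cl: 2359 / 0.748 = 3154 g.

3.15 kg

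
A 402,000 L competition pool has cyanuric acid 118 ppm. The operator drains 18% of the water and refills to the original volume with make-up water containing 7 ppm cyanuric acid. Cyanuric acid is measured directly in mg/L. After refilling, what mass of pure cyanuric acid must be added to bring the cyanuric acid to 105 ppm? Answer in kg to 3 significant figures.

2.81 kg

After draining 18% and refilling: 118 × 0.82 + 7 × 0.18 = 98.02 ppm.
Deficit to target: 105 − 98.02 = 6.98 mg/L.
Mass: 6.98 mg/L × 402,000 L = 2806 g cyanuric acid.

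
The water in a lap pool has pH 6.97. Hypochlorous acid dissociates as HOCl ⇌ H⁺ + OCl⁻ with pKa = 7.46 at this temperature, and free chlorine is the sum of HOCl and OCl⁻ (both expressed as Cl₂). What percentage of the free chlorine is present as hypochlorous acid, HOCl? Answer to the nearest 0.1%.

[OCl⁻]/[HOCl] = 10^(pH − pKa) = 10^(6.97 − 7.46) = 10^-0.49 = 0.3236.
Fraction as HOCl = 1 / (1 + 0.3236) = 0.7555.

75.6%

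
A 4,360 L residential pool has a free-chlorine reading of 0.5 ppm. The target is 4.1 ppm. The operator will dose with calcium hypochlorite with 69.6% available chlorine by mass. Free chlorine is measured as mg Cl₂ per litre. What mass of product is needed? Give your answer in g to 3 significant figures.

Chlorine deficit: 4.1 − 0.5 = 3.6 ppm = 3.6 mg/L as Cl₂.
Cl₂ equivalent needed: 3.6 mg/L × 4,360 L = 15,700 mg = 15.7 g.
Product at 69.6% available chlorine: 15.7 / 0.696 = 22.55 g.

22.6 g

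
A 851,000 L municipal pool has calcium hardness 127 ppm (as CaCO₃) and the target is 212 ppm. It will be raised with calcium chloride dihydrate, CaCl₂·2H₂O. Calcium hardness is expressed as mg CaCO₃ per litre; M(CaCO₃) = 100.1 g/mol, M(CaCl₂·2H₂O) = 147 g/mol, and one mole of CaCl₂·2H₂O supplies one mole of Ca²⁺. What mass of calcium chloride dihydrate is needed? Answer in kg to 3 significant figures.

106 kg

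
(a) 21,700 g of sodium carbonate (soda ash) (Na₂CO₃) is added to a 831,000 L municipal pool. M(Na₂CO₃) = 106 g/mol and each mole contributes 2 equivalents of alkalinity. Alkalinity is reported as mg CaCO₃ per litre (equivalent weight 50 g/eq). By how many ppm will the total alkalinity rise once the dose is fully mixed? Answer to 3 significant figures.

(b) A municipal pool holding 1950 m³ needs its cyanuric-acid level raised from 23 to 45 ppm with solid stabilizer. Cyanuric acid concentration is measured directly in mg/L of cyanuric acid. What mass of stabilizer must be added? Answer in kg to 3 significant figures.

(a) Moles of Na₂CO₃: 21,700 g ÷ 106 g/mol = 204.7 mol → 409.4 eq of alkalinity.
(a) As CaCO₃: 409.4 eq × 50 g/eq = 20,470 g.
(a) Rise: 20,470 g / 831,000 L × 1000 = 24.64 mg/L.

(b) Volume: 1950 m³ = 1,950,000 L.
(b) CYA to add: (45 − 23) = 22 mg/L × 1,950,000 L = 42,900 g cyanuric acid.

(a) 24.6 ppm; (b) 42.9 kg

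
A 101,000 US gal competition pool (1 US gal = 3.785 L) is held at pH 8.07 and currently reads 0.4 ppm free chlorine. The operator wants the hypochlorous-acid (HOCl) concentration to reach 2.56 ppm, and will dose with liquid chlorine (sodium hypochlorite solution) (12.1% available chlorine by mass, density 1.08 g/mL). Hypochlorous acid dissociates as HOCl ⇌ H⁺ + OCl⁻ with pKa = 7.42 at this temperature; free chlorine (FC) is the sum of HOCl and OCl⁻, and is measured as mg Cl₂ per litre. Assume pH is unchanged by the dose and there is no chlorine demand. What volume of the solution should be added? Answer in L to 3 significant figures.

Volume: 101,000 US gal × 3.785 L/gal = 382,285 L.
[OCl⁻]/[HOCl] = 10^(pH − pKa) = 10^(8.07 − 7.42) = 4.467; fraction as HOCl = 1/(1 + 4.467) = 0.1829.
Free chlorine required for 2.56 ppm HOCl: 2.56 / 0.1829 = 14 ppm.
FC to add: 14 − 0.4 = 13.6 mg/L as Cl₂.
Cl₂ equivalent: 13.6 mg/L × 382,285 L = 5197 g.
Product at 12.1% available Cl: 5197 / 0.121 = 42,950 g.
Volume: 42,950 g ÷ 1.08 g/mL = 39,770 mL.

39.8 L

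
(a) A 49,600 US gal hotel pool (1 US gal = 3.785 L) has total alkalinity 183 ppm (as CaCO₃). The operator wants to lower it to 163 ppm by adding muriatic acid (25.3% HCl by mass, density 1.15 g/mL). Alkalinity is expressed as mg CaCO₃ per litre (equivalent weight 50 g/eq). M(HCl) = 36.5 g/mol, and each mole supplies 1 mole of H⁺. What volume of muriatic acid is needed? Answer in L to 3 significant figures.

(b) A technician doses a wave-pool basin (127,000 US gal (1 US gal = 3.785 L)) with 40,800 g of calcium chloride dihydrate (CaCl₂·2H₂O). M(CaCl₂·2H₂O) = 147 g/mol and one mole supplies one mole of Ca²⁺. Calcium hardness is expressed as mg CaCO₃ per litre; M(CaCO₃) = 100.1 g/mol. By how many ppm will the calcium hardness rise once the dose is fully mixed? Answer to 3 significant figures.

(a) Volume: 49,600 US gal × 3.785 L/gal = 187,736 L.
(a) Alkalinity to neutralize: (183 − 163) = 20 mg/L as CaCO₃ × 187,736 L = 3755 g as CaCO₃.
(a) Equivalents of H⁺ required: 3755 ÷ 50 g/eq = 75.09 eq = 75.09 mol HCl.
(a) Mass of HCl: 75.09 × 36.5 = 2741 g.
(a) Mass of 25.3% solution: 2741 / 0.253 = 10,830 g.
(a) Volume: 10,830 g ÷ 1.15 g/mL = 9421 mL.

(b) Volume: 127,000 US gal × 3.785 L/gal = 480,695 L.
(b) Moles of Ca²⁺: 40,800 g ÷ 147 g/mol = 277.6 mol.
(b) As CaCO₃: 277.6 mol × 100.1 g/mol = 27,780 g.
(b) Rise: 27,780 g / 480,695 L × 1000 = 57.8 mg/L.

(a) 9.42 L; (b) 57.8 ppm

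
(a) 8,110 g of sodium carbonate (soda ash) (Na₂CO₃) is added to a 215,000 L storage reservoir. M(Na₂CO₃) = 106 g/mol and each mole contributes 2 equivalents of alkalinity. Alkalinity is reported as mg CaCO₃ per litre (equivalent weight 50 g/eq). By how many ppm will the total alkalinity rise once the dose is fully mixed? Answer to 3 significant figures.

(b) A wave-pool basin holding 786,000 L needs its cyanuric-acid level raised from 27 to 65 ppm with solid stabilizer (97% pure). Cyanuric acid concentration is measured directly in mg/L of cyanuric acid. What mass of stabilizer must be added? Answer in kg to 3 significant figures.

(a) 35.6 ppm; (b) 30.8 kg

(a) Moles of Na₂CO₃: 8,110 g ÷ 106 g/mol = 76.51 mol → 153 eq of alkalinity.
(a) As CaCO₃: 153 eq × 50 g/eq = 7651 g.
(a) Rise: 7651 g / 215,000 L × 1000 = 35.59 mg/L.

(b) CYA to add: (65 − 27) = 38 mg/L × 786,000 L = 29,870 g cyanuric acid.
(b) At 97% purity: 29,870 / 0.97 = 30,790 g product.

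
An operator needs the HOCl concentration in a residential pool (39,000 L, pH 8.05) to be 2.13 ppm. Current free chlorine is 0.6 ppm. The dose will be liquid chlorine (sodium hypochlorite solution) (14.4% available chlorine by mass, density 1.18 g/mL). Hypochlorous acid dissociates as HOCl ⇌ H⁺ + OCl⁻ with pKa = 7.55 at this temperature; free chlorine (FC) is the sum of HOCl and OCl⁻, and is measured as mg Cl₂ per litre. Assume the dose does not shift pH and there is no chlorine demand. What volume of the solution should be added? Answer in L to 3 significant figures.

[OCl⁻]/[HOCl] = 10^(pH − pKa) = 10^(8.05 − 7.55) = 3.162; fraction as HOCl = 1/(1 + 3.162) = 0.2403.
Free chlorine required for 2.13 ppm HOCl: 2.13 / 0.2403 = 8.866 ppm.
FC to add: 8.866 − 0.6 = 8.266 mg/L as Cl₂.
Cl₂ equivalent: 8.266 mg/L × 39,000 L = 322.4 g.
Product at 14.4% available Cl: 322.4 / 0.144 = 2239 g.
Volume: 2239 g ÷ 1.18 g/mL = 1897 mL.

1.90 L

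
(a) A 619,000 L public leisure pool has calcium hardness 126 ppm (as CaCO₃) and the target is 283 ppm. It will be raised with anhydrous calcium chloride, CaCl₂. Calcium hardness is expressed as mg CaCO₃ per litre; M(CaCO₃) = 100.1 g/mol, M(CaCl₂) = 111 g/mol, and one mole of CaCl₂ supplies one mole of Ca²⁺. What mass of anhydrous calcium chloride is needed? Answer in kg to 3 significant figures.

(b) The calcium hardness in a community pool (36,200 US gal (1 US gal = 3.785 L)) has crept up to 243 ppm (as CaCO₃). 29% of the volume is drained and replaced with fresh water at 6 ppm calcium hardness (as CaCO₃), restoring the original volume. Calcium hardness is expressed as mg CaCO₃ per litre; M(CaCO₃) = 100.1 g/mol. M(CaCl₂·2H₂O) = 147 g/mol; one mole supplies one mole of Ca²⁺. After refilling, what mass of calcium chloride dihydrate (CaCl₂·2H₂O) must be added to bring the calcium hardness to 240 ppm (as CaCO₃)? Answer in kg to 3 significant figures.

(a) 108 kg; (b) 13.2 kg

(a) Hardness to add: (283 − 126) = 157 mg/L as CaCO₃ × 619,000 L = 97,180 g as CaCO₃.
(a) Moles of Ca²⁺ (1 mol Ca²⁺ ≡ 1 mol CaCO₃): 97,180 / 100.1 g/mol = 970.9 mol.
(a) Mass of CaCl₂: 970.9 × 111 = 107,800 g.

(b) Volume: 36,200 US gal × 3.785 L/gal = 137,017 L.
(b) After draining 29% and refilling: 243 × 0.71 + 6 × 0.29 = 174.27 ppm.
(b) Deficit to target: 240 − 174.27 = 65.73 mg/L.
(b) As CaCO₃: 65.73 mg/L × 137,017 L = 9006 g; ÷ 100.1 = 89.97 mol Ca²⁺.
(b) Mass: 89.97 × 147 = 13,230 g.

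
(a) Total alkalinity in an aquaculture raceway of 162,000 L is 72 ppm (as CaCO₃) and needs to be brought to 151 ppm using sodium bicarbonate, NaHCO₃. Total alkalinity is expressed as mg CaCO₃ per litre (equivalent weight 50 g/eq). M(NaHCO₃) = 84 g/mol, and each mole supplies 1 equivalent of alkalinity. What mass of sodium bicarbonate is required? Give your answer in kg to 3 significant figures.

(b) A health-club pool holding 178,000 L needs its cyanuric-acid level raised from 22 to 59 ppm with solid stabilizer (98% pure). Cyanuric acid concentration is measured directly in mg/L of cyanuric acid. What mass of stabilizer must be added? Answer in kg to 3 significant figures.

(a) Alkalinity to add: (151 − 72) = 79 mg/L as CaCO₃ × 162,000 L = 12,800 g as CaCO₃.
(a) Equivalents: 12,800 g ÷ 50 g/eq = 256 eq.
(a) NaHCO₃ supplies 1 eq per mole → 256 mol.
(a) Mass: 256 mol × 84 g/mol = 21,500 g.

(b) CYA to add: (59 − 22) = 37 mg/L × 178,000 L = 6586 g cyanuric acid.
(b) At 98% purity: 6586 / 0.98 = 6720 g product.

(a) 21.5 kg; (b) 6.72 kg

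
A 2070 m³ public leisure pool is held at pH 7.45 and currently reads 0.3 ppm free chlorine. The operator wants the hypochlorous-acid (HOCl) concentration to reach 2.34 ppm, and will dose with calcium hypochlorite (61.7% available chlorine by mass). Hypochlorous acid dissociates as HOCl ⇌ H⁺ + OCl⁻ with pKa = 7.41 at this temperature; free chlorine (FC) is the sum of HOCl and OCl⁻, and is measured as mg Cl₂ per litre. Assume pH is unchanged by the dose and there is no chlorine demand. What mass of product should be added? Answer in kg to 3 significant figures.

Volume: 2070 m³ = 2,070,000 L.
[OCl⁻]/[HOCl] = 10^(pH − pKa) = 10^(7.45 − 7.41) = 1.096; fraction as HOCl = 1/(1 + 1.096) = 0.477.
Free chlorine required for 2.34 ppm HOCl: 2.34 / 0.477 = 4.906 ppm.
FC to add: 4.906 − 0.3 = 4.606 mg/L as Cl₂.
Cl₂ equivalent: 4.606 mg/L × 2,070,000 L = 9534 g.
Product at 61.7% available Cl: 9534 / 0.617 = 15,450 g.

15.5 kg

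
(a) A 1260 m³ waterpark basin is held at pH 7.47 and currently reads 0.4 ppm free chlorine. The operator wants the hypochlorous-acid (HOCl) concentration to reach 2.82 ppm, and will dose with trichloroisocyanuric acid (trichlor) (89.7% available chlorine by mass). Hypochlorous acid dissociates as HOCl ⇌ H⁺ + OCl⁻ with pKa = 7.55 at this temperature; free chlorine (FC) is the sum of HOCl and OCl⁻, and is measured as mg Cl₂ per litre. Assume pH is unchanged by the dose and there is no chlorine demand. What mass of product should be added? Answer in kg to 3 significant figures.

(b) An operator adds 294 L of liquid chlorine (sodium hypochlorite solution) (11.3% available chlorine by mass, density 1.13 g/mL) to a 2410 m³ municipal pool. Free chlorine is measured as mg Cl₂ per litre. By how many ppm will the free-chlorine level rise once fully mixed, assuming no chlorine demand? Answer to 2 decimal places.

(a) 6.69 kg; (b) 15.58 ppm

(a) Volume: 1260 m³ = 1,260,000 L.
(a) [OCl⁻]/[HOCl] = 10^(pH − pKa) = 10^(7.47 − 7.55) = 0.8318; fraction as HOCl = 1/(1 + 0.8318) = 0.5459.
(a) Free chlorine required for 2.82 ppm HOCl: 2.82 / 0.5459 = 5.166 ppm.
(a) FC to add: 5.166 − 0.4 = 4.766 mg/L as Cl₂.
(a) Cl₂ equivalent: 4.766 mg/L × 1,260,000 L = 6005 g.
(a) Product at 89.7% available Cl: 6005 / 0.897 = 6694 g.

(b) Volume: 2410 m³ = 2,410,000 L.
(b) Mass of solution: 294 L × 1000 mL/L × 1.13 g/mL = 332,200 g.
(b) Available chlorine delivered: 332,200 g × 0.113 = 37,540 g as Cl₂.
(b) Concentration rise: 37,540 g / 2,410,000 L = 15.58 mg/L = 15.58 ppm.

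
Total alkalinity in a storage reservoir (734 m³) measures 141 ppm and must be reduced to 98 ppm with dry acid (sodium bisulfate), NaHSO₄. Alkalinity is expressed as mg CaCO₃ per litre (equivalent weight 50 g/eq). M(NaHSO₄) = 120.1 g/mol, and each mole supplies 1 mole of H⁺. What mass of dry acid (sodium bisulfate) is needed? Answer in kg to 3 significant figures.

Volume: 734 m³ = 734,000 L.
Alkalinity to neutralize: (141 − 98) = 43 mg/L as CaCO₃ × 734,000 L = 31,560 g as CaCO₃.
Equivalents of H⁺ required: 31,560 ÷ 50 g/eq = 631.2 eq = 631.2 mol NaHSO₄.
Mass of NaHSO₄: 631.2 × 120.1 = 75,810 g.

75.8 kg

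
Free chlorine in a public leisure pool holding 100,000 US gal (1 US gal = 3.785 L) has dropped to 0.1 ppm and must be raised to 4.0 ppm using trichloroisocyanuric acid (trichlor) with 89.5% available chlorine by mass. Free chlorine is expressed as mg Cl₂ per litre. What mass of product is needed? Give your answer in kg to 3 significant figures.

1.65 kg

Volume: 100,000 US gal × 3.785 L/gal = 378,500 L.
Chlorine deficit: 4.0 − 0.1 = 3.9 ppm = 3.9 mg/L as Cl₂.
Cl₂ equivalent needed: 3.9 mg/L × 378,500 L = 1,476,000 mg = 1476 g.
Product at 89.5% available chlorine: 1476 / 0.895 = 1649 g.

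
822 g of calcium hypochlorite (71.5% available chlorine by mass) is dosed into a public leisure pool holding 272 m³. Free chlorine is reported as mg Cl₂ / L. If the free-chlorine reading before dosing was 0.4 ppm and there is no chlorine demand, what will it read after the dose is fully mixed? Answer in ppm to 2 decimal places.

Volume: 272 m³ = 272,000 L.
Available chlorine delivered: 822 g × 0.715 = 587.7 g as Cl₂.
Concentration rise: 587.7 g / 272,000 L = 2.161 mg/L = 2.16 ppm.
Final FC: 0.4 + 2.16 = 2.56 ppm.

2.56 ppm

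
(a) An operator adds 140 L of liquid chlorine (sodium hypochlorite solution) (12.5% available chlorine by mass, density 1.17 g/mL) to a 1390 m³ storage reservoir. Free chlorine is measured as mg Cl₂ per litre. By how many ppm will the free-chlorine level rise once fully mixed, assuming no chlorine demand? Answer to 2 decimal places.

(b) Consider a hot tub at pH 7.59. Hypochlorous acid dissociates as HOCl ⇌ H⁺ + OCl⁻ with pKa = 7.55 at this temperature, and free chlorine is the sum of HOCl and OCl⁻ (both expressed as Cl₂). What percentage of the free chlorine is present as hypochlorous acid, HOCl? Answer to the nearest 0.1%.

(a) Volume: 1390 m³ = 1,390,000 L.
(a) Mass of solution: 140 L × 1000 mL/L × 1.17 g/mL = 163,800 g.
(a) Available chlorine delivered: 163,800 g × 0.125 = 20,480 g as Cl₂.
(a) Concentration rise: 20,480 g / 1,390,000 L = 14.73 mg/L = 14.73 ppm.

(b) [OCl⁻]/[HOCl] = 10^(pH − pKa) = 10^(7.59 − 7.55) = 10^0.04 = 1.096.
(b) Fraction as HOCl = 1 / (1 + 1.096) = 0.477.

(a) 14.73 ppm; (b) 47.7%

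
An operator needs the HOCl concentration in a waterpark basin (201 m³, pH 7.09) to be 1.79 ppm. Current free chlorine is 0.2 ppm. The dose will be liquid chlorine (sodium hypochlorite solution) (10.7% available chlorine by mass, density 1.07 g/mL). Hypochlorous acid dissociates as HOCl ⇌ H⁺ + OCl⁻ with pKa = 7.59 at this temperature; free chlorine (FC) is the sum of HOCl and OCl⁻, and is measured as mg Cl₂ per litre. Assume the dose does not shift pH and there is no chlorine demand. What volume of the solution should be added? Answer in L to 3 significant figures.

3.79 L

Volume: 201 m³ = 201,000 L.
[OCl⁻]/[HOCl] = 10^(pH − pKa) = 10^(7.09 − 7.59) = 0.3162; fraction as HOCl = 1/(1 + 0.3162) = 0.7597.
Free chlorine required for 1.79 ppm HOCl: 1.79 / 0.7597 = 2.356 ppm.
FC to add: 2.356 − 0.2 = 2.156 mg/L as Cl₂.
Cl₂ equivalent: 2.156 mg/L × 201,000 L = 433.4 g.
Product at 10.7% available Cl: 433.4 / 0.107 = 4050 g.
Volume: 4050 g ÷ 1.07 g/mL = 3785 mL.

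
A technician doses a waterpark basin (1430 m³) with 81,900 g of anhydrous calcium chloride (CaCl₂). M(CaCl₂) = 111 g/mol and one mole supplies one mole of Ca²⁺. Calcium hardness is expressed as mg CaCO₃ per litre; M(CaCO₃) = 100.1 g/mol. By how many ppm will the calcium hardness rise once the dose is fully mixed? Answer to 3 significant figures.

51.6 ppm

Volume: 1430 m³ = 1,430,000 L.
Moles of Ca²⁺: 81,900 g ÷ 111 g/mol = 737.8 mol.
As CaCO₃: 737.8 mol × 100.1 g/mol = 73,860 g.
Rise: 73,860 g / 1,430,000 L × 1000 = 51.65 mg/L.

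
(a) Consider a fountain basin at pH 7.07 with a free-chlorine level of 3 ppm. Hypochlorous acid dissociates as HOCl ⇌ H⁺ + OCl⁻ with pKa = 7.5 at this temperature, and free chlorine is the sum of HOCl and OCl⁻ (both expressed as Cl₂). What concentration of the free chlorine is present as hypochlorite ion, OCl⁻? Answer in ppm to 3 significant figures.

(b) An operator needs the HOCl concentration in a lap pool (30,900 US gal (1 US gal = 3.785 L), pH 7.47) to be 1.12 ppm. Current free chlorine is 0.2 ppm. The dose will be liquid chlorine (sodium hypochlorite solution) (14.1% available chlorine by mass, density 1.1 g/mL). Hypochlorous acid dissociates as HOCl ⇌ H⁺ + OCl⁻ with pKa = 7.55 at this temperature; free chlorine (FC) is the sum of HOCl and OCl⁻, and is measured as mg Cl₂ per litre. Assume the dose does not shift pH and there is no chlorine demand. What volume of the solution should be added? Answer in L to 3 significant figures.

(a) 0.813 ppm; (b) 1.40 L

(a) [OCl⁻]/[HOCl] = 10^(pH − pKa) = 10^(7.07 − 7.5) = 10^-0.43 = 0.3715.
(a) Fraction as HOCl = 1 / (1 + 0.3715) = 0.7291.
(a) OCl⁻ = (1 − 0.7291) × 3 ppm = 0.8127 ppm.

(b) Volume: 30,900 US gal × 3.785 L/gal = 116,956 L.
(b) [OCl⁻]/[HOCl] = 10^(pH − pKa) = 10^(7.47 − 7.55) = 0.8318; fraction as HOCl = 1/(1 + 0.8318) = 0.5459.
(b) Free chlorine required for 1.12 ppm HOCl: 1.12 / 0.5459 = 2.052 ppm.
(b) FC to add: 2.052 − 0.2 = 1.852 mg/L as Cl₂.
(b) Cl₂ equivalent: 1.852 mg/L × 116,956 L = 216.6 g.
(b) Product at 14.1% available Cl: 216.6 / 0.141 = 1536 g.
(b) Volume: 1536 g ÷ 1.1 g/mL = 1396 mL.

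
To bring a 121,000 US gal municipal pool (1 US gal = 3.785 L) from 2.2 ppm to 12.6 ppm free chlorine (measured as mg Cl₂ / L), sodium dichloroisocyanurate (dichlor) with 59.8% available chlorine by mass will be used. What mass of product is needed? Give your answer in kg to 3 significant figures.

7.96 kg

Volume: 121,000 US gal × 3.785 L/gal = 457,985 L.
Chlorine deficit: 12.6 − 2.2 = 10.4 ppm = 10.4 mg/L as Cl₂.
Cl₂ equivalent needed: 10.4 mg/L × 457,985 L = 4,763,000 mg = 4763 g.
Product at 59.8% available chlorine: 4763 / 0.598 = 7965 g.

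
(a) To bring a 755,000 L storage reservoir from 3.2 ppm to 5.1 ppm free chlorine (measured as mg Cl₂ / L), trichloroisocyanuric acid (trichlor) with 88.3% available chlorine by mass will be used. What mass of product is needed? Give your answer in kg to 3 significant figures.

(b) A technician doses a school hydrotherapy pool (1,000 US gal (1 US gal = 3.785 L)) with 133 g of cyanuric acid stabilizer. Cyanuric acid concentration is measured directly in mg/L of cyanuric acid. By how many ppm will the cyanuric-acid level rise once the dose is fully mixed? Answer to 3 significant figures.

(a) 1.62 kg; (b) 35.1 ppm

(a) Chlorine deficit: 5.1 − 3.2 = 1.9 ppm = 1.9 mg/L as Cl₂.
(a) Cl₂ equivalent needed: 1.9 mg/L × 755,000 L = 1,434,000 mg = 1434 g.
(a) Product at 88.3% available chlorine: 1434 / 0.883 = 1625 g.

(b) Volume: 1,000 US gal × 3.785 L/gal = 3,785 L.
(b) Rise: 133 g / 3,785 L × 1000 = 35.14 mg/L.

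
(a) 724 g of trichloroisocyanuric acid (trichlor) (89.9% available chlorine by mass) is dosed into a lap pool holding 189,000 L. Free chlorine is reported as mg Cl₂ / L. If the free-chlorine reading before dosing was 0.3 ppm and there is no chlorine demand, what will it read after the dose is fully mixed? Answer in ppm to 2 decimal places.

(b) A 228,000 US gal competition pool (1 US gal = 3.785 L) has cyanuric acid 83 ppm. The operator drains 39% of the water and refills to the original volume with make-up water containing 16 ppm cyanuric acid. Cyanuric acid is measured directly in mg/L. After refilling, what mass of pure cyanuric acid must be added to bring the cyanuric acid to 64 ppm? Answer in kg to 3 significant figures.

(a) 3.74 ppm; (b) 6.15 kg

(a) Available chlorine delivered: 724 g × 0.899 = 650.9 g as Cl₂.
(a) Concentration rise: 650.9 g / 189,000 L = 3.444 mg/L = 3.44 ppm.
(a) Final FC: 0.3 + 3.44 = 3.74 ppm.

(b) Volume: 228,000 US gal × 3.785 L/gal = 862,980 L.
(b) After draining 39% and refilling: 83 × 0.61 + 16 × 0.39 = 56.87 ppm.
(b) Deficit to target: 64 − 56.87 = 7.13 mg/L.
(b) Mass: 7.13 mg/L × 862,980 L = 6153 g cyanuric acid.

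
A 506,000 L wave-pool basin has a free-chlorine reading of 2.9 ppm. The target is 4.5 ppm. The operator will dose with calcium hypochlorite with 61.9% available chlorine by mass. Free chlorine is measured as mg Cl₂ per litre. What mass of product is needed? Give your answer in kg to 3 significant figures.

1.31 kg

Chlorine deficit: 4.5 − 2.9 = 1.6 ppm = 1.6 mg/L as Cl₂.
Cl₂ equivalent needed: 1.6 mg/L × 506,000 L = 809,600 mg = 809.6 g.
Product at 61.9% available chlorine: 809.6 / 0.619 = 1308 g.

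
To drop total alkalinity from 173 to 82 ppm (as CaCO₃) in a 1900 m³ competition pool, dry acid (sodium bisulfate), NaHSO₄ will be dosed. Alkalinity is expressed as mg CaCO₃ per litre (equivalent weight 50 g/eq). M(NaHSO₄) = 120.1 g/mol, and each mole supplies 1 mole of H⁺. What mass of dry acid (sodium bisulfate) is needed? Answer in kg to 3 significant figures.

415 kg

Volume: 1900 m³ = 1,900,000 L.
Alkalinity to neutralize: (173 − 82) = 91 mg/L as CaCO₃ × 1,900,000 L = 172,900 g as CaCO₃.
Equivalents of H⁺ required: 172,900 ÷ 50 g/eq = 3458 eq = 3458 mol NaHSO₄.
Mass of NaHSO₄: 3458 × 120.1 = 415,300 g.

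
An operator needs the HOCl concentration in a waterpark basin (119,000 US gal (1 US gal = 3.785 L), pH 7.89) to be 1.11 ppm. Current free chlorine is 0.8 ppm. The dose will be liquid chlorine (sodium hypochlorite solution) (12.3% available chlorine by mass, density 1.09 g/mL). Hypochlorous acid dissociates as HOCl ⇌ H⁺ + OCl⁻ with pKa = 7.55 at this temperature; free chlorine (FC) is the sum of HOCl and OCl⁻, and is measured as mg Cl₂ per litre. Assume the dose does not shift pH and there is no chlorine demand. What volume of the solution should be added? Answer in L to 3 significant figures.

9.20 L

Volume: 119,000 US gal × 3.785 L/gal = 450,415 L.
[OCl⁻]/[HOCl] = 10^(pH − pKa) = 10^(7.89 − 7.55) = 2.188; fraction as HOCl = 1/(1 + 2.188) = 0.3137.
Free chlorine required for 1.11 ppm HOCl: 1.11 / 0.3137 = 3.538 ppm.
FC to add: 3.538 − 0.8 = 2.738 mg/L as Cl₂.
Cl₂ equivalent: 2.738 mg/L × 450,415 L = 1233 g.
Product at 12.3% available Cl: 1233 / 0.123 = 10,030 g.
Volume: 10,030 g ÷ 1.09 g/mL = 9200 mL.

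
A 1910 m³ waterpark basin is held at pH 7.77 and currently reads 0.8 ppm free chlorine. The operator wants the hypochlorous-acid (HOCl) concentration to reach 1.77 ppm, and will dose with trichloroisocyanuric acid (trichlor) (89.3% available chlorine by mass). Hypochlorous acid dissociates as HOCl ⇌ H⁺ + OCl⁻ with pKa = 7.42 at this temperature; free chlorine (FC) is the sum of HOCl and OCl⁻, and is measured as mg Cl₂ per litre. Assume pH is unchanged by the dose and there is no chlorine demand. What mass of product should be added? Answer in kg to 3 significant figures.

10.5 kg

Volume: 1910 m³ = 1,910,000 L.
[OCl⁻]/[HOCl] = 10^(pH − pKa) = 10^(7.77 − 7.42) = 2.239; fraction as HOCl = 1/(1 + 2.239) = 0.3088.
Free chlorine required for 1.77 ppm HOCl: 1.77 / 0.3088 = 5.733 ppm.
FC to add: 5.733 − 0.8 = 4.933 mg/L as Cl₂.
Cl₂ equivalent: 4.933 mg/L × 1,910,000 L = 9421 g.
Product at 89.3% available Cl: 9421 / 0.893 = 10,550 g.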